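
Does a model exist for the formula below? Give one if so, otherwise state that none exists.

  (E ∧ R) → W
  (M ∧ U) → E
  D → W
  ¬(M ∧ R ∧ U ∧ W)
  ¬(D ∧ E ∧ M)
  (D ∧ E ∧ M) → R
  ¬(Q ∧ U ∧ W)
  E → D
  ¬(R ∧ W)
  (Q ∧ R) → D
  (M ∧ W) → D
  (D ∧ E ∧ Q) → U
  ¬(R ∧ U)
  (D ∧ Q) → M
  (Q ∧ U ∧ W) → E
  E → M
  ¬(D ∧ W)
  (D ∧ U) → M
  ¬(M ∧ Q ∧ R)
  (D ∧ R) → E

M = False, R = True, W = False, D = False, E = False, Q = False, U = False

Set M = False.
  then (¬E ∨ M) forces E = False.
Set R = True.
  then (¬D ∨ E ∨ ¬R) forces D = False.
  then (D ∨ ¬Q ∨ ¬R) forces Q = False.
  then (¬R ∨ ¬W) forces W = False.
  then (¬R ∨ ¬U) forces U = False.
All clauses satisfied.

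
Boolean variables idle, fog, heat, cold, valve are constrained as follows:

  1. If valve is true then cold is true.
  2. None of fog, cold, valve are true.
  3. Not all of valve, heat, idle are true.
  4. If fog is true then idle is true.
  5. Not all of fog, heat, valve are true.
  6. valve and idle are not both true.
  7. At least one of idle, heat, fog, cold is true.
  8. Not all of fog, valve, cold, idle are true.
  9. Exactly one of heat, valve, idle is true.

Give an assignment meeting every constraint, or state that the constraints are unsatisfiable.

idle: True, fog: False, heat: False, cold: False, valve: False

  (1) valve=F ⇒ cold: vacuous ✓
  (2) {fog, cold, valve}: 0 true — none ✓
  (3) {valve, heat, idle}: 1/3 true — not all ✓
  (4) fog=F ⇒ idle: vacuous ✓
  (5) {fog, heat, valve}: 0/3 true — not all ✓
  (6) valve=F, idle=T — not both ✓
  (7) {idle, heat, fog, cold}: 1 true — at least one ✓
  (8) {fog, valve, cold, idle}: 1/4 true — not all ✓
  (9) {heat, valve, idle}: 1 true — exactly one ✓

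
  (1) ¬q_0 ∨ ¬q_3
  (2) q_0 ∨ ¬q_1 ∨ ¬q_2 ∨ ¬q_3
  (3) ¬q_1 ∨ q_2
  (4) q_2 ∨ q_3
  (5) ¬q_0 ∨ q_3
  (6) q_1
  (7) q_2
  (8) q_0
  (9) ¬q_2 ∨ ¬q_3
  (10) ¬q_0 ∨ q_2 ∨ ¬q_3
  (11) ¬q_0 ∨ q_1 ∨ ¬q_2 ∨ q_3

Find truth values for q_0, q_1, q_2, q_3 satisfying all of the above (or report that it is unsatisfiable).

Case q_0 = True:
  (¬q_0 ∨ ¬q_3) forces q_3 = False.
  Clause (¬q_0 ∨ q_3) is falsified — contradiction.
Case q_0 = False:
  Clause (q_0) is falsified — contradiction.
Both cases fail, so the formula is unsatisfiable.

Unsatisfiable — no assignment works.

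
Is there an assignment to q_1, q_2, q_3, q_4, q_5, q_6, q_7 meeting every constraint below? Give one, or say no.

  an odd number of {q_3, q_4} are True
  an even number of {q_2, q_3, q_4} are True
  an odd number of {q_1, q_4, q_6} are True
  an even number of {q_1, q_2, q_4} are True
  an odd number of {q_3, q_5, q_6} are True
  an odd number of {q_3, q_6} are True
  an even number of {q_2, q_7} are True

q_1: True, q_2: True, q_3: True, q_4: False, q_5: False, q_6: False, q_7: True

{q_3, q_4}: 1 true → odd ✓
{q_2, q_3, q_4}: 2 true → even ✓
{q_1, q_4, q_6}: 1 true → odd ✓
{q_1, q_2, q_4}: 2 true → even ✓
{q_3, q_5, q_6}: 1 true → odd ✓
{q_3, q_6}: 1 true → odd ✓
{q_2, q_7}: 2 true → even ✓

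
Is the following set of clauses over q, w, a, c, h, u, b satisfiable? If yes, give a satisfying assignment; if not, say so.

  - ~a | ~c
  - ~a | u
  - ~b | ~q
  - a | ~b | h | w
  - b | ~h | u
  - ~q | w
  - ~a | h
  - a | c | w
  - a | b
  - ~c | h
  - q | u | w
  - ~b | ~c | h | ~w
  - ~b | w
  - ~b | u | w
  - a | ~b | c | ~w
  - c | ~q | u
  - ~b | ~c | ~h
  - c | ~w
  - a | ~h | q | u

Set q = False.
Try w = True:
  (c | ~w) forces c = True.
  (~a | ~c) forces a = False.
  (a | b) forces b = True.
  (~c | h) forces h = True.
  clause (~b | ~c | ~h) is falsified — backtrack.
So w = False.
  then (q | u | w) forces u = True.
  then (~b | w) forces b = False.
  then (a | b) forces a = True.
  then (~a | ~c) forces c = False.
  then (~a | h) forces h = True.
All clauses satisfied.

q = False; w = False; a = True; c = False; h = True; u = True; b = False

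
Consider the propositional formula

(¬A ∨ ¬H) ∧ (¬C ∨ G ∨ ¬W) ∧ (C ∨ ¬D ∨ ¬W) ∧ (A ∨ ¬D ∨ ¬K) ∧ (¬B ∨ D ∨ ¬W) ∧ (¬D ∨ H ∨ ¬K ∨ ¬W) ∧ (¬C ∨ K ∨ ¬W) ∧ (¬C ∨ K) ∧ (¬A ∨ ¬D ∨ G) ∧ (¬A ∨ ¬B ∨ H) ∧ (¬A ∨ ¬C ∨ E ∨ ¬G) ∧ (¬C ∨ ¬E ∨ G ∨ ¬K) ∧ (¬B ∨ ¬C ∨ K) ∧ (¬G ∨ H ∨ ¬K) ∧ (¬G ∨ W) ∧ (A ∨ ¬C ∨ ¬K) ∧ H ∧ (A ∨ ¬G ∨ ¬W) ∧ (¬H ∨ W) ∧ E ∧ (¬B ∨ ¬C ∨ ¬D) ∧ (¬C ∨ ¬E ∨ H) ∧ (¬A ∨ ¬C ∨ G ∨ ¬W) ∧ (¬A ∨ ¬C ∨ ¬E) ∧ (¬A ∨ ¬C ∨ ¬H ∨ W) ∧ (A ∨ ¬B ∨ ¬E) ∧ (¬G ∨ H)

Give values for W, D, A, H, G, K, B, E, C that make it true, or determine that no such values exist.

W: True, D: False, A: False, H: True, G: False, K: True, B: False, E: True, C: False

Unit clause (H) forces H = True.
In (¬H ∨ W) only W is left, so W = True.
Unit clause (E) forces E = True.
In (¬A ∨ ¬H) only ¬A is left, so A = False.
In (A ∨ ¬G ∨ ¬W) only ¬G is left, so G = False.
In (A ∨ ¬B ∨ ¬E) only ¬B is left, so B = False.
In (¬C ∨ G ∨ ¬W) only ¬C is left, so C = False.
In (C ∨ ¬D ∨ ¬W) only ¬D is left, so D = False.
Set K = True.
All clauses satisfied.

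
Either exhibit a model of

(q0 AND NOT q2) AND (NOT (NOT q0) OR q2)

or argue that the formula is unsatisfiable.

q0 = True, q2 = False

  q0 AND NOT q2 = True
    NOT q2 = True
  NOT (NOT q0) OR q2 = True
    NOT (NOT q0) = True
      NOT q0 = False
Both conjuncts True, so the formula holds.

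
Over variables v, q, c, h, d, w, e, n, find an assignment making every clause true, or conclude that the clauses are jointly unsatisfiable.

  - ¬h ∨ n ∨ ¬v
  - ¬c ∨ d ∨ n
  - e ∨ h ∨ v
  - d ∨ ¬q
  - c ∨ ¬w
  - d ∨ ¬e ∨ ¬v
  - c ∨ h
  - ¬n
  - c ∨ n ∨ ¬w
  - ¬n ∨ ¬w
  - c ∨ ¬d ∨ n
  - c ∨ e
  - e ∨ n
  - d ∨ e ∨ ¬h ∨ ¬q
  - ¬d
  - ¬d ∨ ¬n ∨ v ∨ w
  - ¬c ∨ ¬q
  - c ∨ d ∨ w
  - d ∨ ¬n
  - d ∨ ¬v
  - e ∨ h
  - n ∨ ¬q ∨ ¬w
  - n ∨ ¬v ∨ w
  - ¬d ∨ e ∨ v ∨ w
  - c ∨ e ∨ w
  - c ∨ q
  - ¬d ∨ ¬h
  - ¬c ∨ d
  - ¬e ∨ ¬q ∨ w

UNSATISFIABLE

Case d = True:
  Clause (¬d) is falsified — contradiction.
Case d = False:
  (d ∨ ¬q) forces q = False.
  (¬n) forces n = False.
  (¬c ∨ d ∨ n) forces c = False.
  Clause (c ∨ q) is falsified — contradiction.
Both cases fail, so the formula is unsatisfiable.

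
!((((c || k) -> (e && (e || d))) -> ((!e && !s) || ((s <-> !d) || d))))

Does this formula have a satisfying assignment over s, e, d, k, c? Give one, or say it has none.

s=F, e=T, d=F, k=T, c=F

  !((((c || k) -> (e && (e || d))) -> ((!e && !s) || ((s <-> !d) || d)))) = True
    ((c || k) -> (e && (e || d))) -> ((!e && !s) || ((s <-> !d) || d)) = False
      (c || k) -> (e && (e || d)) = True
        c || k = True
        e && (e || d) = True
          e || d = True
      (!e && !s) || ((s <-> !d) || d) = False
        !e && !s = False
          !e = False
          !s = True
        (s <-> !d) || d = False
          s <-> !d = False
            !d = True
The formula evaluates to True.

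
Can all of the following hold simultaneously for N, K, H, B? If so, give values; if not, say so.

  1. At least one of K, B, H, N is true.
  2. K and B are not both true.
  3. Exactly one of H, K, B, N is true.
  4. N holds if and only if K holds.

N = False, K = False, H = True, B = False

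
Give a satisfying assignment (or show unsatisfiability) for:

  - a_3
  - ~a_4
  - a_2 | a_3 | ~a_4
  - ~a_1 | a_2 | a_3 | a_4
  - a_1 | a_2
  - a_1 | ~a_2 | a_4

a_1 = True, a_2 = True, a_3 = True, a_4 = False

Unit clause (a_3) forces a_3 = True.
Unit clause (~a_4) forces a_4 = False.
Try a_1 = False:
  (a_1 | a_2) forces a_2 = True.
  clause (a_1 | ~a_2 | a_4) is falsified — backtrack.
So a_1 = True.
Set a_2 = True.
Check each clause:
  (a_3): a_3 holds.
  (~a_4): ~a_4 holds.
  (a_2 | a_3 | ~a_4): a_2 holds.
  (~a_1 | a_2 | a_3 | a_4): a_2 holds.
  (a_1 | a_2): a_1 holds.
  (a_1 | ~a_2 | a_4): a_1 holds.
All clauses satisfied.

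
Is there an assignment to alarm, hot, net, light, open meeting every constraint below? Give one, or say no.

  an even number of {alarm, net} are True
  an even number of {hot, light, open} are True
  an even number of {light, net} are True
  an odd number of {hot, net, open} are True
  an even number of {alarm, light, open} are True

No satisfying assignment exists.

Adding constraints 2, 3, 4 mod 2: every variable appears an even number of times on the left, so the left side is 0.
But the right sides sum to 1 (mod 2). 0 ≠ 1 — the system is inconsistent.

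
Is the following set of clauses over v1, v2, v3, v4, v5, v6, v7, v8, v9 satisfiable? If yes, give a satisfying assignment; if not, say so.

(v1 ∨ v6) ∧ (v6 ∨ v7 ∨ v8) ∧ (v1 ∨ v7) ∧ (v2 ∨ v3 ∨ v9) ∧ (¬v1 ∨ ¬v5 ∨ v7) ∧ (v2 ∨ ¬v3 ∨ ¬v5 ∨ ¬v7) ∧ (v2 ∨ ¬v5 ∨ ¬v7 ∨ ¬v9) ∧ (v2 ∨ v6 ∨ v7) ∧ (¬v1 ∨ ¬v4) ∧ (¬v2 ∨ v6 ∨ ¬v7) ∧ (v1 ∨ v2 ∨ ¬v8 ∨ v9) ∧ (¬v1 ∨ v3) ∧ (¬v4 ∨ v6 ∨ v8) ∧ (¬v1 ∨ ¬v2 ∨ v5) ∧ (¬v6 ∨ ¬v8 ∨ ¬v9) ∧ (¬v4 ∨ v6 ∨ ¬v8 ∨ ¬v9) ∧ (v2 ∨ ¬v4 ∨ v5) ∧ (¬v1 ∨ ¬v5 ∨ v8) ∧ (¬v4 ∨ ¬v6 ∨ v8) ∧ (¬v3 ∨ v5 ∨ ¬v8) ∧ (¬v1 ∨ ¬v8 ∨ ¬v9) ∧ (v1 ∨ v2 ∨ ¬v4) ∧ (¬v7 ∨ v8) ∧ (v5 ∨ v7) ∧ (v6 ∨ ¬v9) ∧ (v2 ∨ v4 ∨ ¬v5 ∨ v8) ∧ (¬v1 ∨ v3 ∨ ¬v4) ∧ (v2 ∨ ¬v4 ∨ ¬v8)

Set v1 = False.
  then (v1 ∨ v6) forces v6 = True.
  then (v1 ∨ v7) forces v7 = True.
  then (¬v7 ∨ v8) forces v8 = True.
  then (¬v6 ∨ ¬v8 ∨ ¬v9) forces v9 = False.
  then (v1 ∨ v2 ∨ ¬v8 ∨ v9) forces v2 = True.
Set v3 = False.
Set v4 = True.
Set v5 = False.
All clauses satisfied.

v1 = False, v2 = True, v3 = False, v4 = True, v5 = False, v6 = True, v7 = True, v8 = True, v9 = False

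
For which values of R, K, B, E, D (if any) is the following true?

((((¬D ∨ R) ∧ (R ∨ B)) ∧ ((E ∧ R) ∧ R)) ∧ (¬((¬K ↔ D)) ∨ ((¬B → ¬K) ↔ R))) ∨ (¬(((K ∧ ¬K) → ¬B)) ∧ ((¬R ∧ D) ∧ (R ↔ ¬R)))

R = True, K = False, B = True, E = True, D = True

  ((((¬D ∨ R) ∧ (R ∨ B)) ∧ ((E ∧ R) ∧ R)) ∧ (¬((¬K ↔ D)) ∨ ((¬B → ¬K) ↔ R))) ∨ (¬(((K ∧ ¬K) → ¬B)) ∧ ((¬R ∧ D) ∧ (R ↔ ¬R))) = True
    (((¬D ∨ R) ∧ (R ∨ B)) ∧ ((E ∧ R) ∧ R)) ∧ (¬((¬K ↔ D)) ∨ ((¬B → ¬K) ↔ R)) = True
      ((¬D ∨ R) ∧ (R ∨ B)) ∧ ((E ∧ R) ∧ R) = True
        (¬D ∨ R) ∧ (R ∨ B) = True
          ¬D ∨ R = True
            ¬D = False
          R ∨ B = True
        (E ∧ R) ∧ R = True
          E ∧ R = True
      ¬((¬K ↔ D)) ∨ ((¬B → ¬K) ↔ R) = True
        ¬((¬K ↔ D)) = False
          ¬K ↔ D = True
            ¬K = True
        (¬B → ¬K) ↔ R = True
          ¬B → ¬K = True
            ¬B = False
            ¬K = True
    ¬(((K ∧ ¬K) → ¬B)) ∧ ((¬R ∧ D) ∧ (R ↔ ¬R)) = False
      ¬(((K ∧ ¬K) → ¬B)) = False
        (K ∧ ¬K) → ¬B = True
          K ∧ ¬K = False
            ¬K = True
          ¬B = False
      (¬R ∧ D) ∧ (R ↔ ¬R) = False
        ¬R ∧ D = False
          ¬R = False
        R ↔ ¬R = False
          ¬R = False
The formula evaluates to True.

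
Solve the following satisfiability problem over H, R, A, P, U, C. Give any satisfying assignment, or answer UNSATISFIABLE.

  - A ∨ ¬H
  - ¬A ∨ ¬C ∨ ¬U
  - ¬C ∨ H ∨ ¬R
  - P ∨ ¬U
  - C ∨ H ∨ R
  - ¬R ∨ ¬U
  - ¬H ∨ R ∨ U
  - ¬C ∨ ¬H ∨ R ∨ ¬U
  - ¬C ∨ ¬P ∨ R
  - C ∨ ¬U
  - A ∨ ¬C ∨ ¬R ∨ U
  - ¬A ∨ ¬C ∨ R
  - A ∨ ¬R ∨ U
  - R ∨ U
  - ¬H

H: False; R: True; A: True; P: False; U: False; C: False

Unit clause (¬H) forces H = False.
Try R = False:
  (C ∨ H ∨ R) forces C = True.
  (¬C ∨ ¬P ∨ R) forces P = False.
  (P ∨ ¬U) forces U = False.
  clause (R ∨ U) is falsified — backtrack.
So R = True.
  then (¬C ∨ H ∨ ¬R) forces C = False.
  then (¬R ∨ ¬U) forces U = False.
  then (A ∨ ¬R ∨ U) forces A = True.
Set P = False.
All clauses satisfied.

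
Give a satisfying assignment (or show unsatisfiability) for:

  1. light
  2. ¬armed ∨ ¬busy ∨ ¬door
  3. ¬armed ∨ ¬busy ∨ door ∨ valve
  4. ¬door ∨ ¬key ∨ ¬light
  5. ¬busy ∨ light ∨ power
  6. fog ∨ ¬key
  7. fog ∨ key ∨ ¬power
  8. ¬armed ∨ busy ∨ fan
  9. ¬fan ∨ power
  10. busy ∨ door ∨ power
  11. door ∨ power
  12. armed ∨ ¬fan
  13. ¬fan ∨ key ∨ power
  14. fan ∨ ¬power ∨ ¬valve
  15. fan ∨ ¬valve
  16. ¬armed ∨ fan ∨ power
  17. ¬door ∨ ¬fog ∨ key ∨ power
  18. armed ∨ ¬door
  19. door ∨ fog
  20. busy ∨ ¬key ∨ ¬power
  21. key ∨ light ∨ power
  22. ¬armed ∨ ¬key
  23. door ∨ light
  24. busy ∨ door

Unit clause (light) forces light = True.
Set door = False.
  then (door ∨ power) forces power = True.
  then (door ∨ fog) forces fog = True.
  then (busy ∨ door) forces busy = True.
Set valve = False.
  then (¬armed ∨ ¬busy ∨ door ∨ valve) forces armed = False.
  then (armed ∨ ¬fan) forces fan = False.
Set key = False.
All clauses satisfied.

door = False, power = True, valve = False, armed = False, light = True, fog = True, key = False, fan = False, busy = True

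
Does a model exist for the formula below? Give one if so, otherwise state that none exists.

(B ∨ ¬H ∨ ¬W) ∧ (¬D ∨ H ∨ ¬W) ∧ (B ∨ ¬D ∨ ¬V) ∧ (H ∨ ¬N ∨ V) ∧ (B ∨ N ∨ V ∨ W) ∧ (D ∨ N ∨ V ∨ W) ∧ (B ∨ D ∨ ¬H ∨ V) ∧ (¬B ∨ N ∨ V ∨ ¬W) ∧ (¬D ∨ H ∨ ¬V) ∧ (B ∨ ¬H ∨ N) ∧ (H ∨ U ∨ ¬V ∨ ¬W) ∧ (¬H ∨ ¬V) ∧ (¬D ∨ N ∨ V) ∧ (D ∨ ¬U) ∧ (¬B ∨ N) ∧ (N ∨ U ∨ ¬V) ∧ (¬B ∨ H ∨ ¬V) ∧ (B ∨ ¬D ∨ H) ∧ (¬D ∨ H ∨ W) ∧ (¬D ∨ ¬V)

W=F, B=T, N=T, H=T, D=F, V=F, U=F

Set W = False.
Set B = True.
  then (¬B ∨ N) forces N = True.
Try H = False:
  (H ∨ ¬N ∨ V) forces V = True.
  clause (¬B ∨ H ∨ ¬V) is falsified — backtrack.
So H = True.
  then (¬H ∨ ¬V) forces V = False.
Set D = False.
  then (D ∨ ¬U) forces U = False.
All clauses satisfied.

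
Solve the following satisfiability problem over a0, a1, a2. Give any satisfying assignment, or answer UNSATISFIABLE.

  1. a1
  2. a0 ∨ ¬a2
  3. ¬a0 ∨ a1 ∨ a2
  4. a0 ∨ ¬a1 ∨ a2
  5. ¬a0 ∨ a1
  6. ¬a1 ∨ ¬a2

Unit clause (a1) forces a1 = True.
In (¬a1 ∨ ¬a2) only ¬a2 is left, so a2 = False.
In (a0 ∨ ¬a1 ∨ a2) only a0 is left, so a0 = True.
Check each clause:
  (a1): a1 holds.
  (a0 ∨ ¬a2): a0 holds.
  (¬a0 ∨ a1 ∨ a2): a1 holds.
  (a0 ∨ ¬a1 ∨ a2): a0 holds.
  (¬a0 ∨ a1): a1 holds.
  (¬a1 ∨ ¬a2): ¬a2 holds.
All clauses satisfied.

a0=T, a1=T, a2=F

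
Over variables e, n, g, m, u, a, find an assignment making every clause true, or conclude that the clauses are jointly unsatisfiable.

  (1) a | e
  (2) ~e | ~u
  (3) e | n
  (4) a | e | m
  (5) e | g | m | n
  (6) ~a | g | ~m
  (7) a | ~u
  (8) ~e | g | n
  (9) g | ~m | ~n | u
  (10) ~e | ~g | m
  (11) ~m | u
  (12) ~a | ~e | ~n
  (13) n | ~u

Set e = False.
  then (a | e) forces a = True.
  then (e | n) forces n = True.
Set g = False.
  then (~a | g | ~m) forces m = False.
Set u = False.
All clauses satisfied.

e=F, n=T, g=F, m=F, u=F, a=T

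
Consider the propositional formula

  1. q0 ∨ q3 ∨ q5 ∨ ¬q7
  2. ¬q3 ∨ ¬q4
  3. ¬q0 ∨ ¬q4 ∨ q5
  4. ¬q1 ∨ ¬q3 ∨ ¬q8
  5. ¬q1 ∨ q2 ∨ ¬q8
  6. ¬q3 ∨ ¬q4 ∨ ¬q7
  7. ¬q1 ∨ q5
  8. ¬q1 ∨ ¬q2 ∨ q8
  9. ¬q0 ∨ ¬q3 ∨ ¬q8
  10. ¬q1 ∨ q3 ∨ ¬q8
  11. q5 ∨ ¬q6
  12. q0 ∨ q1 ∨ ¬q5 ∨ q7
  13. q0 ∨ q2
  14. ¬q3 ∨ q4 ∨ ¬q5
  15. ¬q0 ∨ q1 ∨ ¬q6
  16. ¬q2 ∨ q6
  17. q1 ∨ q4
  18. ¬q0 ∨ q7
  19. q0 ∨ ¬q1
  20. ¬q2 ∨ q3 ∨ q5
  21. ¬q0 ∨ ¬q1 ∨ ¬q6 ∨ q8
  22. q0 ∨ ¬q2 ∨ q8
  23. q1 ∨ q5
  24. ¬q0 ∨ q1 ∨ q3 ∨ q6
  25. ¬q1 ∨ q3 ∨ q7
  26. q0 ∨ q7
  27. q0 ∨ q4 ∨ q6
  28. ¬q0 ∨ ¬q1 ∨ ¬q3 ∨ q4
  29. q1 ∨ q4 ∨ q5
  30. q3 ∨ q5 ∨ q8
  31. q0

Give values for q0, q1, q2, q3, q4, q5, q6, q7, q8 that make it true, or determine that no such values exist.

Unit clause (q0) forces q0 = True.
In (¬q0 ∨ q7) only q7 is left, so q7 = True.
Try q1 = False:
  (¬q0 ∨ q1 ∨ ¬q6) forces q6 = False.
  (¬q2 ∨ q6) forces q2 = False.
  (q1 ∨ q4) forces q4 = True.
  (¬q3 ∨ ¬q4) forces q3 = False.
  clause (¬q0 ∨ q1 ∨ q3 ∨ q6) is falsified — backtrack.
So q1 = True.
  then (¬q1 ∨ q5) forces q5 = True.
Set q2 = False.
  then (¬q1 ∨ q2 ∨ ¬q8) forces q8 = False.
  then (¬q0 ∨ ¬q1 ∨ ¬q6 ∨ q8) forces q6 = False.
Set q3 = False.
Set q4 = True.
All clauses satisfied.

q0: True, q1: True, q2: False, q3: False, q4: True, q5: True, q6: False, q7: True, q8: False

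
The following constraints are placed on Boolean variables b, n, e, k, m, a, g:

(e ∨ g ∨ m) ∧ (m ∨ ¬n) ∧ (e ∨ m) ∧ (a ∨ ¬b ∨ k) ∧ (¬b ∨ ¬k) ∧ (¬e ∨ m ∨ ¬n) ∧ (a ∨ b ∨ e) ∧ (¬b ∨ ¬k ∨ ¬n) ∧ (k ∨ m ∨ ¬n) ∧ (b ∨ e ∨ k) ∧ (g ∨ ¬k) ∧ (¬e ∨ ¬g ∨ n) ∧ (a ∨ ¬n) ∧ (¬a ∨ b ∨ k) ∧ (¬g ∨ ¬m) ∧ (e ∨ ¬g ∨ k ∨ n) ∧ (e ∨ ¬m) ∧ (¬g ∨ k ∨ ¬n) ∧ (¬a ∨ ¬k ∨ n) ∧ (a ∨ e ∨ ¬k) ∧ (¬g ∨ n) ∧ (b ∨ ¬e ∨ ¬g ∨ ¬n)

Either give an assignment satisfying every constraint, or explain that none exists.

b = True, n = False, e = True, k = False, m = True, a = True, g = False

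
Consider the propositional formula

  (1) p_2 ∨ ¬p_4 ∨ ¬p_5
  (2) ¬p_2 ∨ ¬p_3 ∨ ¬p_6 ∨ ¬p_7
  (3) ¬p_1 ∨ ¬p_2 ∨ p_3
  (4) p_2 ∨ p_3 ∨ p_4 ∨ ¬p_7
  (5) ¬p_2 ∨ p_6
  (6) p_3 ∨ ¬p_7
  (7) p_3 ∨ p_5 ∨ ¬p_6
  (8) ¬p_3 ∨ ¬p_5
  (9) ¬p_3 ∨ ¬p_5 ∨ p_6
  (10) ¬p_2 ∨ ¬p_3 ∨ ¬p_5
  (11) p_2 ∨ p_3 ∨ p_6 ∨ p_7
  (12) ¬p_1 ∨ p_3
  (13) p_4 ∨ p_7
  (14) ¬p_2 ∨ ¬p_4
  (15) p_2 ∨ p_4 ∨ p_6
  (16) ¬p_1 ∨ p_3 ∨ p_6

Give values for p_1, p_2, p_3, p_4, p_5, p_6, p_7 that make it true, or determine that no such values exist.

p_1 = True; p_2 = False; p_3 = True; p_4 = True; p_5 = False; p_6 = True; p_7 = False

Set p_1 = True.
  then (¬p_1 ∨ p_3) forces p_3 = True.
  then (¬p_3 ∨ ¬p_5) forces p_5 = False.
Try p_2 = True:
  (¬p_2 ∨ p_6) forces p_6 = True.
  (¬p_2 ∨ ¬p_3 ∨ ¬p_6 ∨ ¬p_7) forces p_7 = False.
  (p_4 ∨ p_7) forces p_4 = True.
  clause (¬p_2 ∨ ¬p_4) is falsified — backtrack.
So p_2 = False.
Set p_4 = True.
Set p_6 = True.
Set p_7 = False.
All clauses satisfied.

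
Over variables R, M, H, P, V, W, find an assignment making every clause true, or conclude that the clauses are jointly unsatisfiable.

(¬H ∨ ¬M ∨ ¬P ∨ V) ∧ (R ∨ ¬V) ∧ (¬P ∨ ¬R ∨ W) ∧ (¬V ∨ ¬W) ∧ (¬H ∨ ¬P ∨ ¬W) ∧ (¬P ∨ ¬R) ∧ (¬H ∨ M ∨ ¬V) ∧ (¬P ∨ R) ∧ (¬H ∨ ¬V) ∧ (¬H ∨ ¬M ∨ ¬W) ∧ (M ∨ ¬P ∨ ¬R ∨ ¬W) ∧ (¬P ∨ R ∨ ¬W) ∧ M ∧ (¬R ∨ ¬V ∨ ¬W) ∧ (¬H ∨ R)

Unit clause (M) forces M = True.
Set R = True.
  then (¬P ∨ ¬R) forces P = False.
Set H = False.
Set V = False.
Set W = True.
All clauses satisfied.

R = True; M = True; H = False; P = False; V = False; W = True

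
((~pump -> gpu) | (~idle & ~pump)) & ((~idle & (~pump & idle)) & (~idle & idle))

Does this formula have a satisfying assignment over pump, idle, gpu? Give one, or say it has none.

Case idle = True: the conjunct ~idle is False.
Case idle = False: the conjunct idle is False.
Both cases fail — unsatisfiable.

Unsatisfiable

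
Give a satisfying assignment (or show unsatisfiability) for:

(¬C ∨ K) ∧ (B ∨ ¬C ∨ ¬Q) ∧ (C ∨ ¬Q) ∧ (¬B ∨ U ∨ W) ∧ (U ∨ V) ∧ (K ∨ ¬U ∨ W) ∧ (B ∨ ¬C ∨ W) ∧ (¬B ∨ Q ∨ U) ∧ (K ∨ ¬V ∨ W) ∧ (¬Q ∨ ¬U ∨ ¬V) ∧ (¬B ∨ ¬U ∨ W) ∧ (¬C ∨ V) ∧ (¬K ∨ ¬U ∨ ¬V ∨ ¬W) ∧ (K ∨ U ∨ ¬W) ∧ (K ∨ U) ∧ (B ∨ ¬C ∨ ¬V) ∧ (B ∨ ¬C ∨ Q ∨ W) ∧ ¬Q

Q = False; K = False; W = True; U = True; V = False; B = False; C = False

Unit clause (¬Q) forces Q = False.
Set K = False.
  then (¬C ∨ K) forces C = False.
  then (K ∨ U) forces U = True.
  then (K ∨ ¬U ∨ W) forces W = True.
Set V = False.
Set B = False.
All clauses satisfied.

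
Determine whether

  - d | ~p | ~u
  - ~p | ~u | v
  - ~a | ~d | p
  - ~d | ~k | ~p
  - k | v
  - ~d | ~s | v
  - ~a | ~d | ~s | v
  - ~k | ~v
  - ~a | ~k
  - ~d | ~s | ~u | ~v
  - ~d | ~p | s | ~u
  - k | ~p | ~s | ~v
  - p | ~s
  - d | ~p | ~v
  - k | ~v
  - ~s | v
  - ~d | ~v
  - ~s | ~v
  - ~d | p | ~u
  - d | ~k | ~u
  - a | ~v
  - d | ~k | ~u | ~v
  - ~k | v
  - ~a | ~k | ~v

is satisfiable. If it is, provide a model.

Case v = True:
  (~k | ~v) forces k = False.
  Clause (k | ~v) is falsified — contradiction.
Case v = False:
  (k | v) forces k = True.
  Clause (~k | v) is falsified — contradiction.
Both cases fail, so the formula is unsatisfiable.

Unsatisfiable — no assignment works.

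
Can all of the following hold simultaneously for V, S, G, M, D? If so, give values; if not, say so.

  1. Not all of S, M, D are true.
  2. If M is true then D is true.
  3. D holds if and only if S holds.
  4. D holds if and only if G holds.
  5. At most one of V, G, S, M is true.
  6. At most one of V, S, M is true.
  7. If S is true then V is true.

V = False, S = False, G = False, M = False, D = False

  (1) {S, M, D}: 0/3 true — not all ✓
  (2) M=F ⇒ D: vacuous ✓
  (3) D=F, S=F — same ✓
  (4) D=F, G=F — same ✓
  (5) {V, G, S, M}: 0 true — at most one ✓
  (6) {V, S, M}: 0 true — at most one ✓
  (7) S=F ⇒ V: vacuous ✓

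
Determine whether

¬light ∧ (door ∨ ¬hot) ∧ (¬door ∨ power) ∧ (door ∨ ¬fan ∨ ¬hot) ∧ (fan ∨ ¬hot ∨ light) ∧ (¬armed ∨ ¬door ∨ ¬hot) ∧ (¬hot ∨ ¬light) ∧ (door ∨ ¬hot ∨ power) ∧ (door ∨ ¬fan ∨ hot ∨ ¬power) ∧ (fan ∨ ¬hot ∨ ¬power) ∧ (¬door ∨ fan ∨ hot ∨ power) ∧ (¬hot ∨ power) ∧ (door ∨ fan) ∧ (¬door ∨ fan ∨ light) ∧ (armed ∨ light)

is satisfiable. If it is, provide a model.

Unit clause (¬light) forces light = False.
In (armed ∨ light) only armed is left, so armed = True.
Set fan = True.
Set door = False.
  then (door ∨ ¬hot) forces hot = False.
  then (door ∨ ¬fan ∨ hot ∨ ¬power) forces power = False.
All clauses satisfied.

light: False; fan: True; door: False; power: False; armed: True; hot: False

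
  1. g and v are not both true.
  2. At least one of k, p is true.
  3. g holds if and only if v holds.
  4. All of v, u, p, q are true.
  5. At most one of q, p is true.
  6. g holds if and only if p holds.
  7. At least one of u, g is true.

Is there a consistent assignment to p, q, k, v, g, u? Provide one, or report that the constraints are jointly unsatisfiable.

UNSATISFIABLE

Case v = True:
  (1) with v=T forces g = False.
  Constraint (3) is violated (g=F, v=T) — contradiction.
Case v = False:
  Constraint (4) is violated (v=F) — contradiction.
Both cases fail — unsatisfiable.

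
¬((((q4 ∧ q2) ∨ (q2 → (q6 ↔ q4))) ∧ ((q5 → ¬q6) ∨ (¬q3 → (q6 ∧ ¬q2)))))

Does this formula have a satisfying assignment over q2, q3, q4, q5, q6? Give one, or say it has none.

q2 = True, q3 = False, q4 = False, q5 = True, q6 = True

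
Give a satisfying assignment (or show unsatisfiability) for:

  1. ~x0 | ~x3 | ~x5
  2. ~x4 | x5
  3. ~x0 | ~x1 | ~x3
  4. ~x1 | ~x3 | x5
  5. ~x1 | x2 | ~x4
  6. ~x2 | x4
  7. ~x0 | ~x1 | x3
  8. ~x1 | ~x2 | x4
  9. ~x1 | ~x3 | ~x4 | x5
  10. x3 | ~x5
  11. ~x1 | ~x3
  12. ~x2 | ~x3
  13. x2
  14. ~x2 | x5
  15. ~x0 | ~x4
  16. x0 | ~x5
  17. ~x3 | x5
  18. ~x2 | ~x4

Case x2 = True:
  (~x2 | x4) forces x4 = True.
  Clause (~x2 | ~x4) is falsified — contradiction.
Case x2 = False:
  Clause (x2) is falsified — contradiction.
Both cases fail, so the formula is unsatisfiable.

UNSATISFIABLE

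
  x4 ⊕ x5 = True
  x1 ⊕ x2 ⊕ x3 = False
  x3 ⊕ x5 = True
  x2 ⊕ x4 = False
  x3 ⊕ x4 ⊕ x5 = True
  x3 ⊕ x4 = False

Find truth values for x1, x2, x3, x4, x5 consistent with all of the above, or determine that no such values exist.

x1: False, x2: False, x3: False, x4: False, x5: True

x4 ⊕ x5 = F ⊕ T = True ✓
x1 ⊕ x2 ⊕ x3 = F ⊕ F ⊕ F = False ✓
x3 ⊕ x5 = F ⊕ T = True ✓
x2 ⊕ x4 = F ⊕ F = False ✓
x3 ⊕ x4 ⊕ x5 = F ⊕ F ⊕ T = True ✓
x3 ⊕ x4 = F ⊕ F = False ✓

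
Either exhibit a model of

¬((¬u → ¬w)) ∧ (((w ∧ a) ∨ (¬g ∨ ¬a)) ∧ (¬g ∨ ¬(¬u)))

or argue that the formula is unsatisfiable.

u=F, w=T, a=T, g=F

  ¬((¬u → ¬w)) = True
    ¬u → ¬w = False
      ¬u = True
      ¬w = False
  ((w ∧ a) ∨ (¬g ∨ ¬a)) ∧ (¬g ∨ ¬(¬u)) = True
    (w ∧ a) ∨ (¬g ∨ ¬a) = True
      w ∧ a = True
      ¬g ∨ ¬a = True
        ¬g = True
        ¬a = False
    ¬g ∨ ¬(¬u) = True
      ¬g = True
      ¬(¬u) = False
        ¬u = True
Both conjuncts True, so the formula holds.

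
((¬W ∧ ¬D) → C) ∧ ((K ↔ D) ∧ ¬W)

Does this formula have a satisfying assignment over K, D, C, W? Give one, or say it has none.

K: True, D: True, C: False, W: False

  (¬W ∧ ¬D) → C = True
    ¬W ∧ ¬D = False
      ¬W = True
      ¬D = False
  (K ↔ D) ∧ ¬W = True
    K ↔ D = True
    ¬W = True
Both conjuncts True, so the formula holds.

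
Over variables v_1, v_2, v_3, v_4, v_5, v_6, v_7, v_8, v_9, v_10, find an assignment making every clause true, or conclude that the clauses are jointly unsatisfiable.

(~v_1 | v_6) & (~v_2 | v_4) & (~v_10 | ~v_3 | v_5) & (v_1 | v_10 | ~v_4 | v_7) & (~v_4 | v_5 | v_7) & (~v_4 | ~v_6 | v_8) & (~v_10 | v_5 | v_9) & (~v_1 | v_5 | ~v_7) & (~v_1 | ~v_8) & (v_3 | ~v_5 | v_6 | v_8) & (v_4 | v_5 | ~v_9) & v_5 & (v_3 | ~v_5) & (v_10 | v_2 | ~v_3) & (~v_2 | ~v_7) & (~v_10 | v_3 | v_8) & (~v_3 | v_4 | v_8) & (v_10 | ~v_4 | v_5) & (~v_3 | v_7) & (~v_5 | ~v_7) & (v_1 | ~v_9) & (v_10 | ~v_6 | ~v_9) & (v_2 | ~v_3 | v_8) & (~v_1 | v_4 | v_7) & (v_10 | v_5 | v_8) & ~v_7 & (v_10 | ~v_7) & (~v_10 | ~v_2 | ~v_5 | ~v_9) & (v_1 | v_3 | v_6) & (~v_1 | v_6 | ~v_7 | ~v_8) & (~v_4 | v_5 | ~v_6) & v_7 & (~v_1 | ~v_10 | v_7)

UNSATISFIABLE

Case v_7 = True:
  Clause (~v_7) is falsified — contradiction.
Case v_7 = False:
  Clause (v_7) is falsified — contradiction.
Both cases fail, so the formula is unsatisfiable.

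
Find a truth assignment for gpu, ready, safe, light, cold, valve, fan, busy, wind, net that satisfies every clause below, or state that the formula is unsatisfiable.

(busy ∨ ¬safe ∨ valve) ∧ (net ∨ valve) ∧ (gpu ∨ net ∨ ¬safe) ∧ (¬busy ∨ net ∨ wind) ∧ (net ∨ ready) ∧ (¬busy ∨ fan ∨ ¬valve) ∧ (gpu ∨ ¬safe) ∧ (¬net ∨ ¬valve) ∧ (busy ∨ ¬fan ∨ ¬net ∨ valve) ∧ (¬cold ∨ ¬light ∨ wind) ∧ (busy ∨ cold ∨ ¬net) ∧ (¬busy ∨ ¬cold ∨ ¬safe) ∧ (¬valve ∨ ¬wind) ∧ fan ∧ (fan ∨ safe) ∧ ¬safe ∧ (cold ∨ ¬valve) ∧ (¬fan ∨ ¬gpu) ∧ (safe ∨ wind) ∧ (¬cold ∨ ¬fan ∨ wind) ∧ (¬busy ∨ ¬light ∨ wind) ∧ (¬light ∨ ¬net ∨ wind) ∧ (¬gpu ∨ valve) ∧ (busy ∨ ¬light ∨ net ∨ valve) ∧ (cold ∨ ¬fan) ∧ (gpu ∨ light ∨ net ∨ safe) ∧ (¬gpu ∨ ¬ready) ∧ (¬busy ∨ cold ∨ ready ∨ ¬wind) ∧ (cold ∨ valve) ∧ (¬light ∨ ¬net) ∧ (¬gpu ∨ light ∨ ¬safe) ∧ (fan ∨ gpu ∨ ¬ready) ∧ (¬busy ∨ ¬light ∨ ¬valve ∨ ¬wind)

gpu = False; ready = False; safe = False; light = False; cold = True; valve = False; fan = True; busy = True; wind = True; net = True

Unit clause (fan) forces fan = True.
Unit clause (¬safe) forces safe = False.
In (¬fan ∨ ¬gpu) only ¬gpu is left, so gpu = False.
In (safe ∨ wind) only wind is left, so wind = True.
In (cold ∨ ¬fan) only cold is left, so cold = True.
In (¬valve ∨ ¬wind) only ¬valve is left, so valve = False.
In (net ∨ valve) only net is left, so net = True.
In (busy ∨ ¬fan ∨ ¬net ∨ valve) only busy is left, so busy = True.
In (¬light ∨ ¬net) only ¬light is left, so light = False.
Set ready = False.
All clauses satisfied.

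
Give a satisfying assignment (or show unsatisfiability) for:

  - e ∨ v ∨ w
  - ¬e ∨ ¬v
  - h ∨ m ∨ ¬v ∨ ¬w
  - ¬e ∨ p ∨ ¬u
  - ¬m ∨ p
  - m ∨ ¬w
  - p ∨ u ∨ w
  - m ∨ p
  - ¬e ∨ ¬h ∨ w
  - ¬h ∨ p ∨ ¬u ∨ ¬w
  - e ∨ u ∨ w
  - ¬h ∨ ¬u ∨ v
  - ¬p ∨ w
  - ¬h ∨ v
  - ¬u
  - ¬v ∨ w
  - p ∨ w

w = True, u = False, p = True, m = True, e = False, v = False, h = False

Unit clause (¬u) forces u = False.
Try w = False:
  (p ∨ u ∨ w) forces p = True.
  clause (¬p ∨ w) is falsified — backtrack.
So w = True.
  then (m ∨ ¬w) forces m = True.
  then (¬m ∨ p) forces p = True.
Set e = False.
Set v = False.
  then (¬h ∨ v) forces h = False.
All clauses satisfied.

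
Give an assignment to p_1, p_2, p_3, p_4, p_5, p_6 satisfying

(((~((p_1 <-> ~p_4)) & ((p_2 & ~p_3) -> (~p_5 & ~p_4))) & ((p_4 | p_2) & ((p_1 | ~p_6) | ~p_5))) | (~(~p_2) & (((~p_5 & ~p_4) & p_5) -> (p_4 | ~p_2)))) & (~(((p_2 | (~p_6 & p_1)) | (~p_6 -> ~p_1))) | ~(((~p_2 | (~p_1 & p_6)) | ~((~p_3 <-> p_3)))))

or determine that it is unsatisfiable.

Unsatisfiable — no assignment works.

The conjunct ~(((p_2 | (~p_6 & p_1)) | (~p_6 -> ~p_1))) | ~(((~p_2 | (~p_1 & p_6)) | ~((~p_3 <-> p_3)))) is unsatisfiable on its own:
  p_2 = True: simplifies to ~(((~p_1 & p_6) | ~((~p_3 <-> p_3)))).
    p_3 = True: this becomes ~(((~p_1 & p_6) | True)) = False.
    p_3 = False: this becomes ~(((~p_1 & p_6) | True)) = False.
  p_2 = False: simplifies to ~(((~p_6 & p_1) | (~p_6 -> ~p_1))).
    p_1 = True: simplifies to ~((~p_6 | p_6)).
      p_6 = True: this becomes ~((False | True)) = False.
      p_6 = False: this becomes ~((True | False)) = False.
    p_1 = False: this becomes ~((False | True)) = False.
So the whole conjunction is unsatisfiable.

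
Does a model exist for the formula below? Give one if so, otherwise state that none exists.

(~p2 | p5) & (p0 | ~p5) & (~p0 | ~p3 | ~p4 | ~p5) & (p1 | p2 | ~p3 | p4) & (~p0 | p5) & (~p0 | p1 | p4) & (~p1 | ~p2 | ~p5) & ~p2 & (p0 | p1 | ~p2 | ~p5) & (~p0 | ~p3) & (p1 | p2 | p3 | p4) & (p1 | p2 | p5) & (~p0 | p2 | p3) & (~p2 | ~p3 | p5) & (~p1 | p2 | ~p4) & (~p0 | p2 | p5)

p0 = False; p1 = True; p2 = False; p3 = False; p4 = False; p5 = False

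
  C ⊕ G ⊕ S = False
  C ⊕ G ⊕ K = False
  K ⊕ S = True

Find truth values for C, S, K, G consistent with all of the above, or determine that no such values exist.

Unsatisfiable — no assignment works.

Adding constraints 1, 2, 3 mod 2: every variable appears an even number of times on the left, so the left side is 0.
But the right sides sum to 1 (mod 2). 0 ≠ 1 — the system is inconsistent.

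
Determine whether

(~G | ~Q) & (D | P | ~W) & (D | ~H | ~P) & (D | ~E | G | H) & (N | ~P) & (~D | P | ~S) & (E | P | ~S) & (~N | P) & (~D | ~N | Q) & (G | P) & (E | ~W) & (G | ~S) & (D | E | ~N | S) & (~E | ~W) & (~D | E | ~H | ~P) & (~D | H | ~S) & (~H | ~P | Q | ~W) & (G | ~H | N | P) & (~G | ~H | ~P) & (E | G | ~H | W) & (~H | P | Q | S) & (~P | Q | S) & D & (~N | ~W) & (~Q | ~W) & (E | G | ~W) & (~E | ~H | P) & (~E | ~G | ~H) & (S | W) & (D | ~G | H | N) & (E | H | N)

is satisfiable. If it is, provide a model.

Case W = True:
  (E | ~W) forces E = True.
  Clause (~E | ~W) is falsified — contradiction.
Case W = False:
  (D) forces D = True.
  (S | W) forces S = True.
  (~D | P | ~S) forces P = True.
  (N | ~P) forces N = True.
  (~D | ~N | Q) forces Q = True.
  (~G | ~Q) forces G = False.
  Clause (G | ~S) is falsified — contradiction.
Both cases fail, so the formula is unsatisfiable.

The formula is unsatisfiable.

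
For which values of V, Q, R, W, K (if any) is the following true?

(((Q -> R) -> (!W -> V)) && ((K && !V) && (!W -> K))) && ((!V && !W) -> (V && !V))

V = False, Q = True, R = True, W = True, K = True

  ((Q -> R) -> (!W -> V)) && ((K && !V) && (!W -> K)) = True
    (Q -> R) -> (!W -> V) = True
      Q -> R = True
      !W -> V = True
        !W = False
    (K && !V) && (!W -> K) = True
      K && !V = True
        !V = True
      !W -> K = True
        !W = False
  (!V && !W) -> (V && !V) = True
    !V && !W = False
      !V = True
      !W = False
    V && !V = False
      !V = True
Both conjuncts True, so the formula holds.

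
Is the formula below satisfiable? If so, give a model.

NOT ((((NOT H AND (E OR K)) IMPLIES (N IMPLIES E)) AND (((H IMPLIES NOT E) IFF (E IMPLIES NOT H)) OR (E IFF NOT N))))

H=F, N=T, K=T, E=F

  NOT ((((NOT H AND (E OR K)) IMPLIES (N IMPLIES E)) AND (((H IMPLIES NOT E) IFF (E IMPLIES NOT H)) OR (E IFF NOT N)))) = True
    ((NOT H AND (E OR K)) IMPLIES (N IMPLIES E)) AND (((H IMPLIES NOT E) IFF (E IMPLIES NOT H)) OR (E IFF NOT N)) = False
      (NOT H AND (E OR K)) IMPLIES (N IMPLIES E) = False
        NOT H AND (E OR K) = True
          NOT H = True
          E OR K = True
        N IMPLIES E = False
      ((H IMPLIES NOT E) IFF (E IMPLIES NOT H)) OR (E IFF NOT N) = True
        (H IMPLIES NOT E) IFF (E IMPLIES NOT H) = True
          H IMPLIES NOT E = True
            NOT E = True
          E IMPLIES NOT H = True
            NOT H = True
        E IFF NOT N = True
          NOT N = False
The formula evaluates to True.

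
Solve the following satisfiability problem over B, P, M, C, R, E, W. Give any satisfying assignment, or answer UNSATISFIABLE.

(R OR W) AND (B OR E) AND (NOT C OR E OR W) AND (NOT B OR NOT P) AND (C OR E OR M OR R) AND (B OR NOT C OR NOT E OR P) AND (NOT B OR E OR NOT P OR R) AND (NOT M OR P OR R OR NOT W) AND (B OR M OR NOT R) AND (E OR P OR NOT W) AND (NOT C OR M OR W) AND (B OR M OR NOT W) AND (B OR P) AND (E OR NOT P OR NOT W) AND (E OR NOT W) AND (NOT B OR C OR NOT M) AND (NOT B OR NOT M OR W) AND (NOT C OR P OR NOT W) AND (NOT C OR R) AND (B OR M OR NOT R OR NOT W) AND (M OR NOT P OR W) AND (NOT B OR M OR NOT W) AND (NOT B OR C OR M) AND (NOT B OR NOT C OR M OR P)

B = False, P = True, M = True, C = False, R = True, E = True, W = True

Set B = False.
  then (B OR E) forces E = True.
  then (B OR P) forces P = True.
Try M = False:
  (B OR M OR NOT R) forces R = False.
  (R OR W) forces W = True.
  clause (B OR M OR NOT W) is falsified — backtrack.
So M = True.
Set C = False.
Set R = True.
Set W = True.
All clauses satisfied.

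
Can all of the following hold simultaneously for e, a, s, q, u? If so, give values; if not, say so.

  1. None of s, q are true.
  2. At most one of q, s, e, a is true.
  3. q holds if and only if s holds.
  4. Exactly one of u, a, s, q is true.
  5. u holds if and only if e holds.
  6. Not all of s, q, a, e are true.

e = False, a = True, s = False, q = False, u = False

  (1) {s, q}: 0 true — none ✓
  (2) {q, s, e, a}: 1 true — at most one ✓
  (3) q=F, s=F — same ✓
  (4) {u, a, s, q}: 1 true — exactly one ✓
  (5) u=F, e=F — same ✓
  (6) {s, q, a, e}: 1/4 true — not all ✓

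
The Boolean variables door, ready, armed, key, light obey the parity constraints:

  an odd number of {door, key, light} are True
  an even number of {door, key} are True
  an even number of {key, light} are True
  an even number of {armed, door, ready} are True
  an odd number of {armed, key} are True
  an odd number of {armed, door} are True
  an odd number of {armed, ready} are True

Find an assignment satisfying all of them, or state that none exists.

door: True; ready: True; armed: False; key: True; light: True

{door, key, light}: 3 true → odd ✓
{door, key}: 2 true → even ✓
{key, light}: 2 true → even ✓
{armed, door, ready}: 2 true → even ✓
{armed, key}: 1 true → odd ✓
{armed, door}: 1 true → odd ✓
{armed, ready}: 1 true → odd ✓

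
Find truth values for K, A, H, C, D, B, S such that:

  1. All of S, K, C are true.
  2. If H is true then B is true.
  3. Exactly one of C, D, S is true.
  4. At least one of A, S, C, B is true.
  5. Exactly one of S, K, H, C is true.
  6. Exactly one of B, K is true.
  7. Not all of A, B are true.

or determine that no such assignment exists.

Case K = True:
  (1) forces S = True.
  Constraint (5) is violated (S=T, K=T) — contradiction.
Case K = False:
  Constraint (1) is violated (K=F) — contradiction.
Both cases fail — unsatisfiable.

No satisfying assignment exists.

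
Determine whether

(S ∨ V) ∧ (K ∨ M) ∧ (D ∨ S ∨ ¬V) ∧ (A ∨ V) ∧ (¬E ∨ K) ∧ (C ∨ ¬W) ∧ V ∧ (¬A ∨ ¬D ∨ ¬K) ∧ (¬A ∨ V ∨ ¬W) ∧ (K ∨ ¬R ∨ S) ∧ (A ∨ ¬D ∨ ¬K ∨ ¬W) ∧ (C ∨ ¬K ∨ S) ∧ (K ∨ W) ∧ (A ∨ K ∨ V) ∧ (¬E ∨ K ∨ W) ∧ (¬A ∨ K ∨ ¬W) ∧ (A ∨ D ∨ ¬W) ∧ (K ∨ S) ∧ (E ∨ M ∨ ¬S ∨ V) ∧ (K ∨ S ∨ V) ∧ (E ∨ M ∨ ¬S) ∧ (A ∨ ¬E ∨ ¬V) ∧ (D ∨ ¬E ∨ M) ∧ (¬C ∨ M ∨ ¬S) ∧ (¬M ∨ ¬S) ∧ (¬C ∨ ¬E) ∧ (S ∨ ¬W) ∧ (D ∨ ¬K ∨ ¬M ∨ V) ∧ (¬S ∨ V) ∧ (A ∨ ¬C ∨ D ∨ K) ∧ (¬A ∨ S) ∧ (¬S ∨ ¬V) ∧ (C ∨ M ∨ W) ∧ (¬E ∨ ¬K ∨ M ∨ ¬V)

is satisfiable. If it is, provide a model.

W = False, C = True, V = True, D = True, E = False, R = False, M = True, K = True, A = False, S = False

Unit clause (V) forces V = True.
In (¬S ∨ ¬V) only ¬S is left, so S = False.
In (D ∨ S ∨ ¬V) only D is left, so D = True.
In (K ∨ S) only K is left, so K = True.
In (S ∨ ¬W) only ¬W is left, so W = False.
In (¬A ∨ S) only ¬A is left, so A = False.
In (C ∨ ¬K ∨ S) only C is left, so C = True.
In (A ∨ ¬E ∨ ¬V) only ¬E is left, so E = False.
Set R = False.
Set M = True.
All clauses satisfied.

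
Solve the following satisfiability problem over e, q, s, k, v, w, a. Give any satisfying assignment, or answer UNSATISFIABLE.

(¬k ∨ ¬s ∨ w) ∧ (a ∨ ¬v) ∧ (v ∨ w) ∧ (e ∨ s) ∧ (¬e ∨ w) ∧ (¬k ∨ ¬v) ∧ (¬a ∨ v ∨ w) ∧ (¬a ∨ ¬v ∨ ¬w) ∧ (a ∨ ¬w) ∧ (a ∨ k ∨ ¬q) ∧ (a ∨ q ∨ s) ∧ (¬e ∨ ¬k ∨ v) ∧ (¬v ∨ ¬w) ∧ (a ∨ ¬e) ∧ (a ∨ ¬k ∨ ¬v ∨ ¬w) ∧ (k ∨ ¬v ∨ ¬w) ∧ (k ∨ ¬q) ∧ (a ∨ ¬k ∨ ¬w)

Set e = False.
  then (e ∨ s) forces s = True.
Set q = True.
  then (k ∨ ¬q) forces k = True.
  then (¬k ∨ ¬s ∨ w) forces w = True.
  then (¬k ∨ ¬v) forces v = False.
  then (a ∨ ¬w) forces a = True.
All clauses satisfied.

e = False, q = True, s = True, k = True, v = False, w = True, a = True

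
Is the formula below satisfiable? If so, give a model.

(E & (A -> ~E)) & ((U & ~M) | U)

M=T, E=T, A=F, U=T

  E & (A -> ~E) = True
    A -> ~E = True
      ~E = False
  (U & ~M) | U = True
    U & ~M = False
      ~M = False
Both conjuncts True, so the formula holds.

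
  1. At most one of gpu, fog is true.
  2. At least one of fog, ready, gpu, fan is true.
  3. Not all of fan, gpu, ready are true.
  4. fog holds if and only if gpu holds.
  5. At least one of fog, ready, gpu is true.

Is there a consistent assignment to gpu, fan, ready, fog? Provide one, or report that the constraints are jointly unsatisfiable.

gpu = False; fan = True; ready = True; fog = False

  (1) {gpu, fog}: 0 true — at most one ✓
  (2) {fog, ready, gpu, fan}: 2 true — at least one ✓
  (3) {fan, gpu, ready}: 2/3 true — not all ✓
  (4) fog=F, gpu=F — same ✓
  (5) {fog, ready, gpu}: 1 true — at least one ✓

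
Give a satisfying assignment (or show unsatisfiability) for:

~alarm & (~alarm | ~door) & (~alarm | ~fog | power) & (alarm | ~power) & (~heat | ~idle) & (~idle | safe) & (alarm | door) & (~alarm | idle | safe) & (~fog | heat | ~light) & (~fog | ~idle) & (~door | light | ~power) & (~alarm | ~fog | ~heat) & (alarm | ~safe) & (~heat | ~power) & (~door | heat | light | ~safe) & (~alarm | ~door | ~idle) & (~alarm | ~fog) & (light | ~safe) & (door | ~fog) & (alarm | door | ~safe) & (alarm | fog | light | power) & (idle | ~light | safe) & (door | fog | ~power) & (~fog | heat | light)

Unit clause (~alarm) forces alarm = False.
In (alarm | ~power) only ~power is left, so power = False.
In (alarm | door) only door is left, so door = True.
In (alarm | ~safe) only ~safe is left, so safe = False.
In (~idle | safe) only ~idle is left, so idle = False.
In (idle | ~light | safe) only ~light is left, so light = False.
In (alarm | fog | light | power) only fog is left, so fog = True.
In (~fog | heat | light) only heat is left, so heat = True.
All clauses satisfied.

light = False, idle = False, power = False, heat = True, fog = True, safe = False, alarm = False, door = True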